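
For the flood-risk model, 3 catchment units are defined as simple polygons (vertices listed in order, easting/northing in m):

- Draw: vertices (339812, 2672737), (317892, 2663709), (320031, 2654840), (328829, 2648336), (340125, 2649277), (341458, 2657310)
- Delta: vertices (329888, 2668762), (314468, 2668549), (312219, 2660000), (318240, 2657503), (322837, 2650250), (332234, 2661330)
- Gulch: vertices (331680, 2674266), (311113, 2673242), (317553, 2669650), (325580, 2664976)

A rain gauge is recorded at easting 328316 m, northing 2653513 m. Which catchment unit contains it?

Draw

Cast a ray rightward from (328316, 2653513). For each polygon, the edges (by vertex number in listed order) whose endpoints lie on opposite sides of northing = 2653513, where each meets that height, and whether that is right or left of the point:
Draw: 3–4 at easting≈321826.0 (left), 5–6 at easting≈340827.9 (right) → 1 crossing.
Delta: 4–5 at easting≈320768.9 (left), 5–6 at easting≈325604.4 (left) → 0 crossings.
Gulch: no edge straddles that height → 0 crossings.
Only Draw has an odd count, so the point is inside Draw.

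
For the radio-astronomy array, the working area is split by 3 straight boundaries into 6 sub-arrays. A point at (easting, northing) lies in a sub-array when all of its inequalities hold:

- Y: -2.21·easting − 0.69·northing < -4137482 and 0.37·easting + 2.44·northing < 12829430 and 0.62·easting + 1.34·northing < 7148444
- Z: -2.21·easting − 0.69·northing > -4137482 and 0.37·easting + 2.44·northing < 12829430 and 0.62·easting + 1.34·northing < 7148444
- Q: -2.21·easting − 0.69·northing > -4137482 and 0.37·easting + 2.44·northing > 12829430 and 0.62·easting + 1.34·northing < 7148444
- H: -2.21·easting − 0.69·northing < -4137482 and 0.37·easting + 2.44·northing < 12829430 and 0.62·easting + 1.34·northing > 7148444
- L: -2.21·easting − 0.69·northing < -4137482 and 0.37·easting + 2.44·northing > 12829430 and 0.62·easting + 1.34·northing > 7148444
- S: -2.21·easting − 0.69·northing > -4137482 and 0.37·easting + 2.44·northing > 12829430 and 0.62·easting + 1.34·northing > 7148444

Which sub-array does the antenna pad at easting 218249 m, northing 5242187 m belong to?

S

-2.21·218249 − 0.69·5242187 = -4099439.320, which is > -4137482
0.37·218249 + 2.44·5242187 = 12871688.410, which is > 12829430
0.62·218249 + 1.34·5242187 = 7159844.960, which is > 7148444
This sign pattern matches S.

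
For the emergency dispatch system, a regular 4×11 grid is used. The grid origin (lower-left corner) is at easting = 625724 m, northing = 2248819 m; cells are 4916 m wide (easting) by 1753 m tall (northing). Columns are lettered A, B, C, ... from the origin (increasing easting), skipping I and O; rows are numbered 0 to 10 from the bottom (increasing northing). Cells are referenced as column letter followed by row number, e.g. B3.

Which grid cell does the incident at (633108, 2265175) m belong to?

B9

Column index: ⌊(633108 − 625724) / 4916⌋ = ⌊1.502⌋ = 1 → column B
Row offset from origin: ⌊(2265175 − 2248819) / 1753⌋ = ⌊9.330⌋ = 9 → row 9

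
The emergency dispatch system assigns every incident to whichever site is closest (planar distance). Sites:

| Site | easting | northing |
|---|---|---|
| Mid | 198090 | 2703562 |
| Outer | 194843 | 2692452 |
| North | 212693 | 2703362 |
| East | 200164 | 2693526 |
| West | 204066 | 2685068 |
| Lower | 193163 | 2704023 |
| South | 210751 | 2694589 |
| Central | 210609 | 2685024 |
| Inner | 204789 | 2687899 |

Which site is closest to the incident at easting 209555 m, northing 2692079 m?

Squared distances to each site:
Mid: 263305514.000; Outer: 216582073.000; North: 137153133.000; East: 90284690.000; West: 79283242.000; Lower: 411356800.000; South: 7730516.000; Central: 50883941.000; Inner: 40187156.000.
Minimum at South.

South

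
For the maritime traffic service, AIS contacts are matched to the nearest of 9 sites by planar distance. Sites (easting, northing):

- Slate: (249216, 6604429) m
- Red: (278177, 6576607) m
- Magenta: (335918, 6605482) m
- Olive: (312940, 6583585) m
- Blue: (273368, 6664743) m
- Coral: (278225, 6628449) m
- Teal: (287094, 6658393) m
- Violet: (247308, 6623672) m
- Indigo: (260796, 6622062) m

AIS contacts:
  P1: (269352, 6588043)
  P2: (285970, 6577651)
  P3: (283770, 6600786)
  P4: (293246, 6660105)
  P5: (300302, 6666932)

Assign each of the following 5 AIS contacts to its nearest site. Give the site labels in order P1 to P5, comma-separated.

Red, Red, Red, Teal, Teal

P1 → Red (d²=208662721.00)
P2 → Red (d²=61820785.00)
P3 → Red (d²=615905690.00)
P4 → Teal (d²=40778048.00)
P5 → Teal (d²=247365785.00)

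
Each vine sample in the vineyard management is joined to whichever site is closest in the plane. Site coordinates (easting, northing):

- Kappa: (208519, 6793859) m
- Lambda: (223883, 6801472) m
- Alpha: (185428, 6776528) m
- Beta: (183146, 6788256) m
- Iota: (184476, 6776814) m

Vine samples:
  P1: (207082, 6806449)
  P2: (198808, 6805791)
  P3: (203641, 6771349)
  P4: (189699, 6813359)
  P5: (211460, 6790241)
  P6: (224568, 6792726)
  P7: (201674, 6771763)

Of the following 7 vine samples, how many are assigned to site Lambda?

1

P1 → Kappa
P2 → Kappa
P3 → Alpha
P4 → Beta
P5 → Kappa
P6 → Lambda
P7 → Alpha
1 of the 7 goes to Lambda.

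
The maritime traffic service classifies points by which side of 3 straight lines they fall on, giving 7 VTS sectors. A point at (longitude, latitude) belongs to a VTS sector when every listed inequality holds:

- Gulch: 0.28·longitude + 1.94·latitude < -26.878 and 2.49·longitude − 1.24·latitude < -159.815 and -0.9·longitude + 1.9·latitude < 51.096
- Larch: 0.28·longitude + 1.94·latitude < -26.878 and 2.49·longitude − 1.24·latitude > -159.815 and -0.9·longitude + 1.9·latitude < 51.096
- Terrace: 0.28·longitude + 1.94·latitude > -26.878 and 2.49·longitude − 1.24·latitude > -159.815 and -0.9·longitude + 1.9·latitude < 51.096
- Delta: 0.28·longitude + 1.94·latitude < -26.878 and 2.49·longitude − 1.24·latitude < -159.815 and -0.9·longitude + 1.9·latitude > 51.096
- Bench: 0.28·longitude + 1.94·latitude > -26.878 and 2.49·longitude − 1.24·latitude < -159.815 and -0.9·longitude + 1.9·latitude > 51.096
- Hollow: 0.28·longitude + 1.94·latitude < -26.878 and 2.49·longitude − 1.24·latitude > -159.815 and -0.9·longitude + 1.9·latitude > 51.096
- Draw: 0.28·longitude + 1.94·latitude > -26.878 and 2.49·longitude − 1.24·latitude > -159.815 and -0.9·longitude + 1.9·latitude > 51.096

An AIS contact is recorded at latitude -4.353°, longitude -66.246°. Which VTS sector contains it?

0.28·-66.246 + 1.94·-4.353 = -26.994, which is < -26.878
2.49·-66.246 − 1.24·-4.353 = -159.555, which is > -159.815
-0.9·-66.246 + 1.9·-4.353 = 51.351, which is > 51.096
This sign pattern matches Hollow.

Hollow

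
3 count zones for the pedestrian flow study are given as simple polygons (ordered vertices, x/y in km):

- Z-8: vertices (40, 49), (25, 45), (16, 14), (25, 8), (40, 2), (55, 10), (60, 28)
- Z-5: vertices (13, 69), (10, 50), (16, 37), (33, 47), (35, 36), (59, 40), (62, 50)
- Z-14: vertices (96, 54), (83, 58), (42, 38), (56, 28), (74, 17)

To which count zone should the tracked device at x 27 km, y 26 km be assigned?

Z-8

Cast a ray rightward from (27, 26). For each polygon, the edges (by vertex number in listed order) whose endpoints lie on opposite sides of y = 26, where each meets that height, and whether that is right or left of the point:
Z-8: 2–3 at x≈19.5 (left), 6–7 at x≈59.4 (right) → 1 crossing.
Z-5: no edge straddles that height → 0 crossings.
Z-14: 4–5 at x≈59.3 (right), 5–1 at x≈79.4 (right) → 2 crossings.
Only Z-8 has an odd count, so the point is inside Z-8.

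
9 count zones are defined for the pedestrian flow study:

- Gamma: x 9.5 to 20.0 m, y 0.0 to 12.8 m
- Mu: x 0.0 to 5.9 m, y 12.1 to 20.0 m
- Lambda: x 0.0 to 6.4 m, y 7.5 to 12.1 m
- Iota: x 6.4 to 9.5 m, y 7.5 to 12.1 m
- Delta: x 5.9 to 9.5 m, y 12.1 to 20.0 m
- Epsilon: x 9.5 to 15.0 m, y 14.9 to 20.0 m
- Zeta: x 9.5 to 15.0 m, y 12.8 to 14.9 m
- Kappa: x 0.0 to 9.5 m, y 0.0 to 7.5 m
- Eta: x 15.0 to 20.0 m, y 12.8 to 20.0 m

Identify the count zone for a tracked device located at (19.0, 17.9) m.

Eta

The point has x = 19.0 and y = 17.9.
Only Eta satisfies 15.0 ≤ x ≤ 20.0 and 12.8 ≤ y ≤ 20.0.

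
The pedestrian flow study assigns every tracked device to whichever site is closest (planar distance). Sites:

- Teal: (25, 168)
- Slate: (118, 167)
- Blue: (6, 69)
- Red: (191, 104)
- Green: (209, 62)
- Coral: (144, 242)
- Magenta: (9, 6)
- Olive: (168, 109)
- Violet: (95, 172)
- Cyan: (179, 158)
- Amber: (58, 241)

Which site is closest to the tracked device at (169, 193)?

Cyan

Squared distances to each site:
Teal: 21361.000; Slate: 3277.000; Blue: 41945.000; Red: 8405.000; Green: 18761.000; Coral: 3026.000; Magenta: 60569.000; Olive: 7057.000; Violet: 5917.000; Cyan: 1325.000; Amber: 14625.000.
Minimum at Cyan.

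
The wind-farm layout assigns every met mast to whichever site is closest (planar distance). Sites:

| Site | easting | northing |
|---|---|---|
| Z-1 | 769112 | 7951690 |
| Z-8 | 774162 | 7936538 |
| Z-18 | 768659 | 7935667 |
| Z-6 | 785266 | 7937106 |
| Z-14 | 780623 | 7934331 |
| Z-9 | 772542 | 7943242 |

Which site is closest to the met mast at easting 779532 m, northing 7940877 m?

Squared distances to each site:
Z-1: 225497369.000; Z-8: 47663821.000; Z-18: 145366229.000; Z-6: 47099197.000; Z-14: 44040397.000; Z-9: 54453325.000.
Minimum at Z-14.

Z-14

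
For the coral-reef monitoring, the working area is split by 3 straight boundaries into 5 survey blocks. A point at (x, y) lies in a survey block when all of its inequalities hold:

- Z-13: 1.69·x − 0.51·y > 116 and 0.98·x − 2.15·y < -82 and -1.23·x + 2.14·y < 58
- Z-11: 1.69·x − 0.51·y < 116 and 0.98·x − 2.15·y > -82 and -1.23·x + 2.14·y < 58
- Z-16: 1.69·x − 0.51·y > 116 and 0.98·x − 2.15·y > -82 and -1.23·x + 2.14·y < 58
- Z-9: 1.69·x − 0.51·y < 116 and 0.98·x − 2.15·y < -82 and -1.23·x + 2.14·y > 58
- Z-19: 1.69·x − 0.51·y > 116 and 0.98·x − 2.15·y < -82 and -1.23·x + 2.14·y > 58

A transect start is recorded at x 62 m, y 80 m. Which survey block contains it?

1.69·62 − 0.51·80 = 63.980, which is < 116
0.98·62 − 2.15·80 = -111.240, which is < -82
-1.23·62 + 2.14·80 = 94.940, which is > 58
This sign pattern matches Z-9.

Z-9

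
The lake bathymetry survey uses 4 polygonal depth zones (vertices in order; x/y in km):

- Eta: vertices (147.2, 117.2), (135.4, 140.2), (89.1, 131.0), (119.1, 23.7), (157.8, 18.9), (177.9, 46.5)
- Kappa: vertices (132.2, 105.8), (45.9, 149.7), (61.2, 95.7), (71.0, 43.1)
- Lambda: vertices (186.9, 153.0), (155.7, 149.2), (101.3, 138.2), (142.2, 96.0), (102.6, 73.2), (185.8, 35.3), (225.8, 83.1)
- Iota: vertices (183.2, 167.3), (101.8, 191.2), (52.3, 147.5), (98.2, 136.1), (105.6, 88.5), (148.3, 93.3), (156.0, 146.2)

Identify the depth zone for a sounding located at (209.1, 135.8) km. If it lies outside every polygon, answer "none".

Cast a ray rightward from (209.1, 135.8). For each polygon, the edges (by vertex number in listed order) whose endpoints lie on opposite sides of y = 135.8, where each meets that height, and whether that is right or left of the point:
Eta: 1–2 at x≈137.66 (left), 2–3 at x≈113.26 (left) → 0 crossings.
Kappa: 1–2 at x≈73.23 (left), 2–3 at x≈49.84 (left) → 0 crossings.
Lambda: 3–4 at x≈103.63 (left), 7–1 at x≈196.47 (left) → 0 crossings.
Iota: 4–5 at x≈98.25 (left), 6–7 at x≈154.49 (left) → 0 crossings.
All counts are even, so the point lies outside every listed polygon.

none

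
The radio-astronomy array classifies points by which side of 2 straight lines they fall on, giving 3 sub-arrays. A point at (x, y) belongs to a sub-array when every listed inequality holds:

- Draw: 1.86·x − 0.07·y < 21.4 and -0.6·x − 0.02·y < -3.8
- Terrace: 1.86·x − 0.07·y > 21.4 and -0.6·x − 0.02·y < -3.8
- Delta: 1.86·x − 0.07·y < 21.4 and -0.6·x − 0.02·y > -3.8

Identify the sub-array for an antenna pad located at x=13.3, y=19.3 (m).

1.86·13.3 − 0.07·19.3 = 23.387, which is > 21.4
-0.6·13.3 − 0.02·19.3 = -8.366, which is < -3.8
This sign pattern matches Terrace.

Terrace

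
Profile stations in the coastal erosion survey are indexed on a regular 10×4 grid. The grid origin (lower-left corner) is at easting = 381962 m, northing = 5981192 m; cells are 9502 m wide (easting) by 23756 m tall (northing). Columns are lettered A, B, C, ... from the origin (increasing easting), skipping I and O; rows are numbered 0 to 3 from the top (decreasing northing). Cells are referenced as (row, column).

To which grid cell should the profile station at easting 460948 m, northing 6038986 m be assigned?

(1, J)

Column index: ⌊(460948 − 381962) / 9502⌋ = ⌊8.313⌋ = 8 → column J
Row offset from origin: ⌊(6038986 − 5981192) / 23756⌋ = ⌊2.433⌋ = 2 → row 1 (counted from top)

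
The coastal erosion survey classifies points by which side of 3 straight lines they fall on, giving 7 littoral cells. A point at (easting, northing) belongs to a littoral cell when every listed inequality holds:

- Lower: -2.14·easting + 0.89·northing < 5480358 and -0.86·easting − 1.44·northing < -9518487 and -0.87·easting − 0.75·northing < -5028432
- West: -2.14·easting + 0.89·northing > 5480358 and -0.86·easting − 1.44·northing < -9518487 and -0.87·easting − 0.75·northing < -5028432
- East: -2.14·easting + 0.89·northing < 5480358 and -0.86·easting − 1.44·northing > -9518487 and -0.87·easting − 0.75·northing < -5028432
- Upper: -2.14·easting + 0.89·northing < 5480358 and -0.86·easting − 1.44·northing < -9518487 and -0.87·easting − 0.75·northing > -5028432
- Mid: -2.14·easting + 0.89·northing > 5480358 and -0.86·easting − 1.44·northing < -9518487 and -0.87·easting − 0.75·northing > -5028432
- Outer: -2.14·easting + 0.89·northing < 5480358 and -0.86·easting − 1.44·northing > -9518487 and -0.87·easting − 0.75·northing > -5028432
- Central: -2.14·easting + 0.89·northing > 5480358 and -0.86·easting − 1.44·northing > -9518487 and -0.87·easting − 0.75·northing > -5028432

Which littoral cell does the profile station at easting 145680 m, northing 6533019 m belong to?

Mid

-2.14·145680 + 0.89·6533019 = 5502631.710, which is > 5480358
-0.86·145680 − 1.44·6533019 = -9532832.160, which is < -9518487
-0.87·145680 − 0.75·6533019 = -5026505.850, which is > -5028432
This sign pattern matches Mid.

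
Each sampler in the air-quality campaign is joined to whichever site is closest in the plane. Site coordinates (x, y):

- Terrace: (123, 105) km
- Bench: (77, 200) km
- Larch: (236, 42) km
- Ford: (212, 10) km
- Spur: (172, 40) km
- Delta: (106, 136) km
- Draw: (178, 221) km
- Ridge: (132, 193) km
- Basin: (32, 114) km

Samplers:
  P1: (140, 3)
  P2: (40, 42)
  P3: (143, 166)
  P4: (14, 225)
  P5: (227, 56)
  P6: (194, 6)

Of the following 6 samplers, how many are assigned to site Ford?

1

P1 → Spur
P2 → Basin
P3 → Ridge
P4 → Bench
P5 → Larch
P6 → Ford
1 of the 6 goes to Ford.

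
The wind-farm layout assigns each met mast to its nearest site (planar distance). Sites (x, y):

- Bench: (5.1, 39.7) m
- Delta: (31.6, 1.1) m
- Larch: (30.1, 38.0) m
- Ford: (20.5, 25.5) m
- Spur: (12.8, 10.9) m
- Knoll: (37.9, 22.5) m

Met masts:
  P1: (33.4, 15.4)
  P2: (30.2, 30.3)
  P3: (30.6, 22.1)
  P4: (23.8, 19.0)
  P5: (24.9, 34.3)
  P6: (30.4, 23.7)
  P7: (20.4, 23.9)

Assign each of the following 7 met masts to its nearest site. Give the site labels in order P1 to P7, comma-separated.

P1 → Knoll (d²=70.66)
P2 → Larch (d²=59.30)
P3 → Knoll (d²=53.45)
P4 → Ford (d²=53.14)
P5 → Larch (d²=40.73)
P6 → Knoll (d²=57.69)
P7 → Ford (d²=2.57)

Knoll, Larch, Knoll, Ford, Larch, Knoll, Ford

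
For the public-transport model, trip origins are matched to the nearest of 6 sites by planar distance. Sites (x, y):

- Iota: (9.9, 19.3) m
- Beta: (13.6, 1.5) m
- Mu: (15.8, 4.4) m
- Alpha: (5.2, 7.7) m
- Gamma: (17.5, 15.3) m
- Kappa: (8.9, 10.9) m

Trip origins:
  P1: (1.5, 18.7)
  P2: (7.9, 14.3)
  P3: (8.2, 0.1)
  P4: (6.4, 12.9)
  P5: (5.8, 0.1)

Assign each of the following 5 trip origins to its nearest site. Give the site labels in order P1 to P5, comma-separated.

P1 → Iota (d²=70.92)
P2 → Kappa (d²=12.56)
P3 → Beta (d²=31.12)
P4 → Kappa (d²=10.25)
P5 → Alpha (d²=58.12)

Iota, Kappa, Beta, Kappa, Alpha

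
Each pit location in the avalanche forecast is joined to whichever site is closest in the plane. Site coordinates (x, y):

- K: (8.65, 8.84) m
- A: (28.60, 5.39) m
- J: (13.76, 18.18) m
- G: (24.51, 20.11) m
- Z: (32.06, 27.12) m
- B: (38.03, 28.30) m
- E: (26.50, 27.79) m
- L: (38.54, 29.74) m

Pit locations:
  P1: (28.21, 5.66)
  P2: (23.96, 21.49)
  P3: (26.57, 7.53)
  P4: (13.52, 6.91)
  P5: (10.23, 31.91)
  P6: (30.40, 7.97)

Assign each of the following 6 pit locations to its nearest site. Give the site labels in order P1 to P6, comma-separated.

A, G, A, K, J, A

P1 → A (d²=0.23)
P2 → G (d²=2.21)
P3 → A (d²=8.70)
P4 → K (d²=27.44)
P5 → J (d²=200.97)
P6 → A (d²=9.90)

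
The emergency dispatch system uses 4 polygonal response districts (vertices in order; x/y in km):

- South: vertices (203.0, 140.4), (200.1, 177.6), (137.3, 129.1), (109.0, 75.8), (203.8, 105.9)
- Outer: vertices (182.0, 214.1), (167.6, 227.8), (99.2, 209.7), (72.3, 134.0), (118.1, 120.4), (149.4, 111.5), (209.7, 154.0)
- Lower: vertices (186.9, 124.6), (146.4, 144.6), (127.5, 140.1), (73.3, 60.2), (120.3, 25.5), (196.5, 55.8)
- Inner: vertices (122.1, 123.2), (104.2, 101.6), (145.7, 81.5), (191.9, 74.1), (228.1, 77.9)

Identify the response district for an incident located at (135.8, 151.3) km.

Cast a ray rightward from (135.8, 151.3). For each polygon, the edges (by vertex number in listed order) whose endpoints lie on opposite sides of y = 151.3, where each meets that height, and whether that is right or left of the point:
South: 1–2 at x≈202.15 (right), 2–3 at x≈166.05 (right) → 2 crossings.
Outer: 3–4 at x≈78.45 (left), 6–7 at x≈205.87 (right) → 1 crossing.
Lower: no edge straddles that height → 0 crossings.
Inner: no edge straddles that height → 0 crossings.
Only Outer has an odd count, so the point is inside Outer.

Outer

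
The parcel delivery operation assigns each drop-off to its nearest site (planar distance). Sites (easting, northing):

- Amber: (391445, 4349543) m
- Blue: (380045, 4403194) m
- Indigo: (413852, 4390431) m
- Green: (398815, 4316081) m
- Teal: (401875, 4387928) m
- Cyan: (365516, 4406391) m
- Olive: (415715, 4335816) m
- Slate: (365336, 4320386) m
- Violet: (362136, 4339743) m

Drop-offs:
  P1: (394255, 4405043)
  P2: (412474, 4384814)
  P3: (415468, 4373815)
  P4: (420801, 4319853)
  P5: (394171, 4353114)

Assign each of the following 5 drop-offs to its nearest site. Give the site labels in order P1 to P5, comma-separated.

Blue, Indigo, Indigo, Olive, Amber

P1 → Blue (d²=205342901.00)
P2 → Indigo (d²=33449573.00)
P3 → Indigo (d²=278702912.00)
P4 → Olive (d²=280684765.00)
P5 → Amber (d²=20183117.00)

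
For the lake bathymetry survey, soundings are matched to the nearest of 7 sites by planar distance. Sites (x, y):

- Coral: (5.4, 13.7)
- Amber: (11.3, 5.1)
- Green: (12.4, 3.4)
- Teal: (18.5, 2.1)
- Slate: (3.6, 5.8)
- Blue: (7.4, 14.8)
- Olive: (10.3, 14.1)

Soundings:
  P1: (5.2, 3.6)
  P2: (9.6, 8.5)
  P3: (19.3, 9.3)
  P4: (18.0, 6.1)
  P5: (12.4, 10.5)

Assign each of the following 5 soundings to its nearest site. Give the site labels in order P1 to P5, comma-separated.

Slate, Amber, Teal, Teal, Olive

P1 → Slate (d²=7.40)
P2 → Amber (d²=14.45)
P3 → Teal (d²=52.48)
P4 → Teal (d²=16.25)
P5 → Olive (d²=17.37)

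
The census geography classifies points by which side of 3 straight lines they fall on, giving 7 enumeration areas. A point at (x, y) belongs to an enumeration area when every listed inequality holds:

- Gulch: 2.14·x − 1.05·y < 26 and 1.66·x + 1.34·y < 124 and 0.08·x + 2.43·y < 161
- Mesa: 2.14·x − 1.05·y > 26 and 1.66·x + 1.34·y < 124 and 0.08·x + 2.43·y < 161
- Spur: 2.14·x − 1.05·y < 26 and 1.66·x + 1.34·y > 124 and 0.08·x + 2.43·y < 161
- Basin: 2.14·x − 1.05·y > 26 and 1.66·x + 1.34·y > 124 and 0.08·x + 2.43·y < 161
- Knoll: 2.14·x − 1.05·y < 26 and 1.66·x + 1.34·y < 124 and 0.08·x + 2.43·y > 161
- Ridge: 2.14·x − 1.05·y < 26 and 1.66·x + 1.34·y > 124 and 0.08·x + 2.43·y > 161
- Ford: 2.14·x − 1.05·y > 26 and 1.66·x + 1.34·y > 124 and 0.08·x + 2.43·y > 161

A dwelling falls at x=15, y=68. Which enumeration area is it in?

Knoll

2.14·15 − 1.05·68 = -39.300, which is < 26
1.66·15 + 1.34·68 = 116.020, which is < 124
0.08·15 + 2.43·68 = 166.440, which is > 161
This sign pattern matches Knoll.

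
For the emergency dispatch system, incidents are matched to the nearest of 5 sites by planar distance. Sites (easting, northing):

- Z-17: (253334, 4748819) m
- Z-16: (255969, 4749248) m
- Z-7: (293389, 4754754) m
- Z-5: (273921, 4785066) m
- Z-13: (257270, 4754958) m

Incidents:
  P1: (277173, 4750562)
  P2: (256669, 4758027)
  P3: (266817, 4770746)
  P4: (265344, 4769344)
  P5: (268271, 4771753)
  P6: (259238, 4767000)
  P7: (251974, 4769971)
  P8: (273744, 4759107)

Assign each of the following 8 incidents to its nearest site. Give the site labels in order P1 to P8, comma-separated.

P1 → Z-7 (d²=280531520.00)
P2 → Z-13 (d²=9779962.00)
P3 → Z-5 (d²=255529216.00)
P4 → Z-13 (d²=272146472.00)
P5 → Z-5 (d²=209158469.00)
P6 → Z-13 (d²=148882788.00)
P7 → Z-13 (d²=253437785.00)
P8 → Z-13 (d²=288606877.00)

Z-7, Z-13, Z-5, Z-13, Z-5, Z-13, Z-13, Z-13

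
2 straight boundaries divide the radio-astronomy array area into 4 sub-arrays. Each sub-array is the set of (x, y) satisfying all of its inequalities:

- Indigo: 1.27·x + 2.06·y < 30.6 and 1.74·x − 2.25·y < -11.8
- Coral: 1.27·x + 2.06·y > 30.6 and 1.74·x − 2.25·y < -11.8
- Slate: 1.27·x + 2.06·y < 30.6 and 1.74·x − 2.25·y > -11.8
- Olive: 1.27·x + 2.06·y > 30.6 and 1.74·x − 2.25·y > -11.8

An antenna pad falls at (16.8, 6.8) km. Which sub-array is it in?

1.27·16.8 + 2.06·6.8 = 35.344, which is > 30.6
1.74·16.8 − 2.25·6.8 = 13.932, which is > -11.8
This sign pattern matches Olive.

Olive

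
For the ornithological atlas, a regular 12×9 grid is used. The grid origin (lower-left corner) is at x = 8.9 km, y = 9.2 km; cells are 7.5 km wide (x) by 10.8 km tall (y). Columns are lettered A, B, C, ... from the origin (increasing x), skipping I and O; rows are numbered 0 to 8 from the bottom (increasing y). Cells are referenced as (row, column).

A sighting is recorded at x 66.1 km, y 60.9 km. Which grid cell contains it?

Column index: ⌊(66.1 − 8.9) / 7.5⌋ = ⌊7.627⌋ = 7 → column H
Row offset from origin: ⌊(60.9 − 9.2) / 10.8⌋ = ⌊4.787⌋ = 4 → row 4

(4, H)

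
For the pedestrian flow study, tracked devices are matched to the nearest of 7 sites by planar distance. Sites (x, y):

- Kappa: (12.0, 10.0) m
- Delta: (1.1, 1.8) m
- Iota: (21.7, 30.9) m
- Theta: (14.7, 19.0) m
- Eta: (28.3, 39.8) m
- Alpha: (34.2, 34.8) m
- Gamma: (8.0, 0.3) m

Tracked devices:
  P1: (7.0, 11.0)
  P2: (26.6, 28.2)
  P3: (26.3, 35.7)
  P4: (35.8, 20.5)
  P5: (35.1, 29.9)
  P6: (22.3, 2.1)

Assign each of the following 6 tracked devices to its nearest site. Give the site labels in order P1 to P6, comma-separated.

P1 → Kappa (d²=26.00)
P2 → Iota (d²=31.30)
P3 → Eta (d²=20.81)
P4 → Alpha (d²=207.05)
P5 → Alpha (d²=24.82)
P6 → Kappa (d²=168.50)

Kappa, Iota, Eta, Alpha, Alpha, Kappa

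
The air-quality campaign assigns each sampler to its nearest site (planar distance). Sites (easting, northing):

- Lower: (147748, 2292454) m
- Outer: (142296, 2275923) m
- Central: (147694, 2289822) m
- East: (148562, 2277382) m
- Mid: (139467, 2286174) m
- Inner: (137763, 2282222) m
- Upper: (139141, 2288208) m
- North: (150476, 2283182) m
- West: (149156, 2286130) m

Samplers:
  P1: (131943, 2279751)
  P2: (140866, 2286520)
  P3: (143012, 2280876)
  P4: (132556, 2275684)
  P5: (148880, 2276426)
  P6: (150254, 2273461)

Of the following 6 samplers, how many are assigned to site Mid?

P1 → Inner
P2 → Mid
P3 → Outer
P4 → Inner
P5 → East
P6 → East
1 of the 6 goes to Mid.

1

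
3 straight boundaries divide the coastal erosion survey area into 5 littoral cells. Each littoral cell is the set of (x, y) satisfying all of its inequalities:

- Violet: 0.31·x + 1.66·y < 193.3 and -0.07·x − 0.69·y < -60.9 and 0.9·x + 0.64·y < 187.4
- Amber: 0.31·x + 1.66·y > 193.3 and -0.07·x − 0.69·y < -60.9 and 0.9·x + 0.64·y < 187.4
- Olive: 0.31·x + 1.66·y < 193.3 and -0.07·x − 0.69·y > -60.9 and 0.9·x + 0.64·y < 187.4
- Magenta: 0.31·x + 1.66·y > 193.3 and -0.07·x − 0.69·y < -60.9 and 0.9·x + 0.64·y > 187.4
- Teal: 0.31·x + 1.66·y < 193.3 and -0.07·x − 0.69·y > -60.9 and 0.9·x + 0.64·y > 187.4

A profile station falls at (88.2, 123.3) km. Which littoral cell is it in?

0.31·88.2 + 1.66·123.3 = 232.020, which is > 193.3
-0.07·88.2 − 0.69·123.3 = -91.251, which is < -60.9
0.9·88.2 + 0.64·123.3 = 158.292, which is < 187.4
This sign pattern matches Amber.

Amber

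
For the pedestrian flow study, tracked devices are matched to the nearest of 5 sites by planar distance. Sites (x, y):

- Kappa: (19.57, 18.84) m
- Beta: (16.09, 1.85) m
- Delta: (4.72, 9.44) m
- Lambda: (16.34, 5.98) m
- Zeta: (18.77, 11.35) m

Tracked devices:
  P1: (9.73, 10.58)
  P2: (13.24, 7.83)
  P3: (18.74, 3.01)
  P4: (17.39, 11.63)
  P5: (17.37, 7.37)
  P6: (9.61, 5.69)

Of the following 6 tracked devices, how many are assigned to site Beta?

P1 → Delta
P2 → Lambda
P3 → Beta
P4 → Zeta
P5 → Lambda
P6 → Delta
1 of the 6 goes to Beta.

1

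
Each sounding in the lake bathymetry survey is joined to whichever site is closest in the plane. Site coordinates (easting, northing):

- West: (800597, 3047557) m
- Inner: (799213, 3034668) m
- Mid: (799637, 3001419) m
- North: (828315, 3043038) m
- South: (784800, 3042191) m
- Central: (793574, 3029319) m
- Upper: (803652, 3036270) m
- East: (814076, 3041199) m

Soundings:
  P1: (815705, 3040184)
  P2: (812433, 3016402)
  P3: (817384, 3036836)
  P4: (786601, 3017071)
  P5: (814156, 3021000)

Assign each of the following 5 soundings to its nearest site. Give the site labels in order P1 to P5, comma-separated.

P1 → East (d²=3683866.00)
P2 → Mid (d²=388227905.00)
P3 → East (d²=29978633.00)
P4 → Central (d²=198636233.00)
P5 → Upper (d²=343506916.00)

East, Mid, East, Central, Upper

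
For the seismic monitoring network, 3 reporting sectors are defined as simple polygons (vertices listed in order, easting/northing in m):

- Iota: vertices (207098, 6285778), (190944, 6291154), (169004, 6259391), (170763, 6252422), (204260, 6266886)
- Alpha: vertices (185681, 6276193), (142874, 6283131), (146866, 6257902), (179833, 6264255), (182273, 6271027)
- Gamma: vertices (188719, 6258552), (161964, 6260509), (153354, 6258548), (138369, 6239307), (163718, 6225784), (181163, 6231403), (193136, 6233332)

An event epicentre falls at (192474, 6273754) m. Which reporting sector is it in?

Iota

Cast a ray rightward from (192474, 6273754). For each polygon, the edges (by vertex number in listed order) whose endpoints lie on opposite sides of northing = 6273754, where each meets that height, and whether that is right or left of the point:
Iota: 2–3 at easting≈178925.1 (left), 5–1 at easting≈205291.7 (right) → 1 crossing.
Alpha: 2–3 at easting≈144357.7 (left), 5–1 at easting≈184072.0 (left) → 0 crossings.
Gamma: no edge straddles that height → 0 crossings.
Only Iota has an odd count, so the point is inside Iota.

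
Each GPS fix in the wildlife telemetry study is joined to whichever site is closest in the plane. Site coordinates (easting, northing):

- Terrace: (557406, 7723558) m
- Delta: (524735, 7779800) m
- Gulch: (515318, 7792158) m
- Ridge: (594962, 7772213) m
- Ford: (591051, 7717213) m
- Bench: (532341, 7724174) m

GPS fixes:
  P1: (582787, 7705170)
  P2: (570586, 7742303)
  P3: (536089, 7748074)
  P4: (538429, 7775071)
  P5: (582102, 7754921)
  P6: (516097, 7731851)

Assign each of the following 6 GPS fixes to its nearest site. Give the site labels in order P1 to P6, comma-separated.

Ford, Terrace, Bench, Delta, Ridge, Bench

P1 → Ford (d²=213327545.00)
P2 → Terrace (d²=525087425.00)
P3 → Bench (d²=585257504.00)
P4 → Delta (d²=209889077.00)
P5 → Ridge (d²=464392864.00)
P6 → Bench (d²=322803865.00)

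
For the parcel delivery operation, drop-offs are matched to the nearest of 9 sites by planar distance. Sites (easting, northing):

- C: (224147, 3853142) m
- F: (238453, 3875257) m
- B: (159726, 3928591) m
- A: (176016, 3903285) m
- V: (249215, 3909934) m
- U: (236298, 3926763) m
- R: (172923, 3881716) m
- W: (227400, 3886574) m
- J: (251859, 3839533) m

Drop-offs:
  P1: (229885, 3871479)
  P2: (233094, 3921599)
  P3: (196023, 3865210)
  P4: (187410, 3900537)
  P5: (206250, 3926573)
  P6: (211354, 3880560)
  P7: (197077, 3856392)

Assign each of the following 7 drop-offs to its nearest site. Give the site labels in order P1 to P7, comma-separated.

P1 → F (d²=87683908.00)
P2 → U (d²=36932512.00)
P3 → R (d²=806058036.00)
P4 → A (d²=137374740.00)
P5 → U (d²=902918404.00)
P6 → W (d²=293642312.00)
P7 → C (d²=743347400.00)

F, U, R, A, U, W, C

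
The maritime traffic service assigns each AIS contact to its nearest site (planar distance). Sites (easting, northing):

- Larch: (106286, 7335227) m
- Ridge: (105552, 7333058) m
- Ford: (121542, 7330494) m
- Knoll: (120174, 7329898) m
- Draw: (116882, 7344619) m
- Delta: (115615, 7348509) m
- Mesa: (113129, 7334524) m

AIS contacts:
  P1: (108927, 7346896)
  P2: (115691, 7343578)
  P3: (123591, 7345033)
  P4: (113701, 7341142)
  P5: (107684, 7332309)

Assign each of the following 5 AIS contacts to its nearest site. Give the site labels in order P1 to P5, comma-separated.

P1 → Delta (d²=47331113.00)
P2 → Draw (d²=2502162.00)
P3 → Draw (d²=45182077.00)
P4 → Draw (d²=22208290.00)
P5 → Ridge (d²=5106425.00)

Delta, Draw, Draw, Draw, Ridge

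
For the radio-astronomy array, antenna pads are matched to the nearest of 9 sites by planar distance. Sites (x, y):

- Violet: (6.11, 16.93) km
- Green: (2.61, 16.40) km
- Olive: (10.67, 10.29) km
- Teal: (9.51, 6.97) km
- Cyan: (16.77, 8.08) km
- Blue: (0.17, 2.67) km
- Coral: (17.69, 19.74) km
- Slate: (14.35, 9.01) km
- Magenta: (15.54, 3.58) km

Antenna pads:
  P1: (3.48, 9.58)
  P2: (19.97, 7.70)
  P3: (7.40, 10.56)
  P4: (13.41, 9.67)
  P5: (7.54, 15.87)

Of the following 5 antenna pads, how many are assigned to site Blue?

P1 → Teal
P2 → Cyan
P3 → Olive
P4 → Slate
P5 → Violet
0 of the 5 go to Blue.

0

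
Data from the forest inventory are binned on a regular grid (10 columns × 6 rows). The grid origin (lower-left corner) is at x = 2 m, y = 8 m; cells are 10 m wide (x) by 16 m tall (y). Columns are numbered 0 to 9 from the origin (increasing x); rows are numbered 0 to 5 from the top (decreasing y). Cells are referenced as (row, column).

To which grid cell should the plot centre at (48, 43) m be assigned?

(3, 4)

Column index: ⌊(48 − 2) / 10⌋ = ⌊4.600⌋ = 4
Row offset from origin: ⌊(43 − 8) / 16⌋ = ⌊2.188⌋ = 2 → row 3 (counted from top)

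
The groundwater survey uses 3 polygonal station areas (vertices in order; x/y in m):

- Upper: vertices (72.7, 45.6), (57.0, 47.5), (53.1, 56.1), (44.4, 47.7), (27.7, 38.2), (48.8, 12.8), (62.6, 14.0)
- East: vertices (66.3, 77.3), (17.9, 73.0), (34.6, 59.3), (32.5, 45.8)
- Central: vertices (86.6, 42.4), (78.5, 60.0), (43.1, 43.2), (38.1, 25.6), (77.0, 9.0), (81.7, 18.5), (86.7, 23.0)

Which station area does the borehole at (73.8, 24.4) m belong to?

Cast a ray rightward from (73.8, 24.4). For each polygon, the edges (by vertex number in listed order) whose endpoints lie on opposite sides of y = 24.4, where each meets that height, and whether that is right or left of the point:
Upper: 5–6 at x≈39.16 (left), 7–1 at x≈65.92 (left) → 0 crossings.
East: no edge straddles that height → 0 crossings.
Central: 4–5 at x≈40.91 (left), 7–1 at x≈86.69 (right) → 1 crossing.
Only Central has an odd count, so the point is inside Central.

Central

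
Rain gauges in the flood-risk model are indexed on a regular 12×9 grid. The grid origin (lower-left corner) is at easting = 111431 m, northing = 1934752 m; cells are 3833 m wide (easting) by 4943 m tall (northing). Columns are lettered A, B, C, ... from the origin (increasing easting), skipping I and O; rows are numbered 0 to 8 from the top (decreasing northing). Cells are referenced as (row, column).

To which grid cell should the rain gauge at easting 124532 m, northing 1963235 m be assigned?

Column index: ⌊(124532 − 111431) / 3833⌋ = ⌊3.418⌋ = 3 → column D
Row offset from origin: ⌊(1963235 − 1934752) / 4943⌋ = ⌊5.762⌋ = 5 → row 3 (counted from top)

(3, D)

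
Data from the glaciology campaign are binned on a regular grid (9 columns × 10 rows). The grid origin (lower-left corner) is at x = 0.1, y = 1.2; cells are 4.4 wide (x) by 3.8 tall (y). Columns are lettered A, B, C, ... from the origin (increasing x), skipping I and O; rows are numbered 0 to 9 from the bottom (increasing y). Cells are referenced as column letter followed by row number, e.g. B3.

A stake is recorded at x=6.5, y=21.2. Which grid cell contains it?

Column index: ⌊(6.5 − 0.1) / 4.4⌋ = ⌊1.455⌋ = 1 → column B
Row offset from origin: ⌊(21.2 − 1.2) / 3.8⌋ = ⌊5.263⌋ = 5 → row 5

B5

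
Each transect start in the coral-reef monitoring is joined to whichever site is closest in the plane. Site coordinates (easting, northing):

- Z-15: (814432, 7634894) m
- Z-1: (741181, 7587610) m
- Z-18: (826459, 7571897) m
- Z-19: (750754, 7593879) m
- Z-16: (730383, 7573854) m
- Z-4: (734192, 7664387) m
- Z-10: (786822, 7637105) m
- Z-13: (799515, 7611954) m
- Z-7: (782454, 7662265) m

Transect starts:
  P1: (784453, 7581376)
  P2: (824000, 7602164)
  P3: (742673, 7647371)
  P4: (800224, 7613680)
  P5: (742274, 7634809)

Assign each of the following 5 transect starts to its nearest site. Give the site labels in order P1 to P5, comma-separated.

P1 → Z-13 (d²=1161877928.00)
P2 → Z-13 (d²=695359325.00)
P3 → Z-4 (d²=361471617.00)
P4 → Z-13 (d²=3481757.00)
P5 → Z-4 (d²=940176808.00)

Z-13, Z-13, Z-4, Z-13, Z-4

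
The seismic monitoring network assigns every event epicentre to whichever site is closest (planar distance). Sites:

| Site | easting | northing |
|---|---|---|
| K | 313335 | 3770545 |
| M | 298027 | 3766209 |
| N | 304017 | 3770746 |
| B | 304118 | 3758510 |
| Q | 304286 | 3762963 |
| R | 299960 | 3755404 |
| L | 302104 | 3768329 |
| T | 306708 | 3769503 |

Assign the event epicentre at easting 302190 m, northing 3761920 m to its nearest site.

Q

Squared distances to each site:
K: 198601650.000; M: 35726090.000; N: 81236205.000; B: 15345284.000; Q: 5481065.000; R: 47431156.000; L: 41082677.000; T: 77914213.000.
Minimum at Q.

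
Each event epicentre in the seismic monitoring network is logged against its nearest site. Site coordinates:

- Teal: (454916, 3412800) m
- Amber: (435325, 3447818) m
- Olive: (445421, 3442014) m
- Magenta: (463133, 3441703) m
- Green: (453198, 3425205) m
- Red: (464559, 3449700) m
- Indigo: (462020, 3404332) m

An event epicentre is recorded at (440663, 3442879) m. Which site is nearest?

Olive

Squared distances to each site:
Teal: 1107894250.000; Amber: 52887965.000; Olive: 23386789.000; Magenta: 506283876.000; Green: 469496501.000; Red: 617544857.000; Indigo: 1941992658.000.
Minimum at Olive.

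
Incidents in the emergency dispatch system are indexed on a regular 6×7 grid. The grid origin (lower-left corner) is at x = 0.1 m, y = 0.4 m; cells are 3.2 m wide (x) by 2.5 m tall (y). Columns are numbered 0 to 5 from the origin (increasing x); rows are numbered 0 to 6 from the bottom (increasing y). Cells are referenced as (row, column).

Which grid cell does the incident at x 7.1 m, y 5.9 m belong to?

(2, 2)

Column index: ⌊(7.1 − 0.1) / 3.2⌋ = ⌊2.188⌋ = 2
Row offset from origin: ⌊(5.9 − 0.4) / 2.5⌋ = ⌊2.200⌋ = 2 → row 2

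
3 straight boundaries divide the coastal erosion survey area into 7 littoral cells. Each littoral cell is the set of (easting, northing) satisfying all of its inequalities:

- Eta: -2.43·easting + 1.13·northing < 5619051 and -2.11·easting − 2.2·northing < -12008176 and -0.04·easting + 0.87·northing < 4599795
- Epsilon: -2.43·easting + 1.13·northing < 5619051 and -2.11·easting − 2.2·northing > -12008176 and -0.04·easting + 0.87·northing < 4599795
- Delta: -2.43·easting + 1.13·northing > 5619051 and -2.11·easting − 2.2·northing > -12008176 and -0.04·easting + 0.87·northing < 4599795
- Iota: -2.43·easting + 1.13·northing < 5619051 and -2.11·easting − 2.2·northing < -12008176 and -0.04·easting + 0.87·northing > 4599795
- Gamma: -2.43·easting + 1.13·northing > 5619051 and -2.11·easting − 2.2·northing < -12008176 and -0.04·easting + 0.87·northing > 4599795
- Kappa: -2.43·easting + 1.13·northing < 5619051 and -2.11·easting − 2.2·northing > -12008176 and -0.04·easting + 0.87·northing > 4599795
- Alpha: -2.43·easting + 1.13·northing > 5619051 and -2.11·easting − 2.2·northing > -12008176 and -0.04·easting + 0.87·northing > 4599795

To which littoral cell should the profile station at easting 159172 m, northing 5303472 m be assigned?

-2.43·159172 + 1.13·5303472 = 5606135.400, which is < 5619051
-2.11·159172 − 2.2·5303472 = -12003491.320, which is > -12008176
-0.04·159172 + 0.87·5303472 = 4607653.760, which is > 4599795
This sign pattern matches Kappa.

Kappa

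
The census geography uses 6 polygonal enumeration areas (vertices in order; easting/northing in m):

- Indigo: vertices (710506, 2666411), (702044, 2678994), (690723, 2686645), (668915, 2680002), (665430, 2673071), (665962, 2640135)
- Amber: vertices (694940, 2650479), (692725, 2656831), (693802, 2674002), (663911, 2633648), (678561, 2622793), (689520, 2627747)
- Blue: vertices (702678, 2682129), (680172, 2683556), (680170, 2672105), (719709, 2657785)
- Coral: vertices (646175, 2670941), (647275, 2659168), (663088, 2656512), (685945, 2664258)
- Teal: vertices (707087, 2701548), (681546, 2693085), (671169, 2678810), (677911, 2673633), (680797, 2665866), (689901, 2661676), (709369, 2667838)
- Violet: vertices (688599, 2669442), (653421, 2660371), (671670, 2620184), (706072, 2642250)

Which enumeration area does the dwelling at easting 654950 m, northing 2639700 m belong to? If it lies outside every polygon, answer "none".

none

Cast a ray rightward from (654950, 2639700). For each polygon, the edges (by vertex number in listed order) whose endpoints lie on opposite sides of northing = 2639700, where each meets that height, and whether that is right or left of the point:
Indigo: no edge straddles that height → 0 crossings.
Amber: 3–4 at easting≈668393.8 (right), 6–1 at easting≈692370.0 (right) → 2 crossings.
Blue: no edge straddles that height → 0 crossings.
Coral: no edge straddles that height → 0 crossings.
Teal: no edge straddles that height → 0 crossings.
Violet: 2–3 at easting≈662807.7 (right), 3–4 at easting≈702096.4 (right) → 2 crossings.
All counts are even, so the point lies outside every listed polygon.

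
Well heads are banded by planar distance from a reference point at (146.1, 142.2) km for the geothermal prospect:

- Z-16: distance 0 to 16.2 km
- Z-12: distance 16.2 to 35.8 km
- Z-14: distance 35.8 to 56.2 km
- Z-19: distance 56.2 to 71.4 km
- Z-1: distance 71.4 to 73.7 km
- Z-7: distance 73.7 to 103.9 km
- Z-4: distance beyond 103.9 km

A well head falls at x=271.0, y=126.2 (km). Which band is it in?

Distance = √((271.0−146.1)² + (126.2−142.2)²) = √(15600.010 + 256.000) = 125.921 km.
103.9 ≤ 125.921 < ∞ → Z-4.

Z-4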